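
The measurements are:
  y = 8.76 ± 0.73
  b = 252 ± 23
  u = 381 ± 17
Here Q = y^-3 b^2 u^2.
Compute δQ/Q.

Each factor contributes (exponent × relative error)² to (δQ/Q)²:
  (-3·δy/y)² = (-3×0.0833)² = 0.0625;  (2·δb/b)² = (2×0.0913)² = 0.0333;  (2·δu/u)² = (2×0.0446)² = 0.00796
δQ/Q = √(0.104) = 0.322

0.322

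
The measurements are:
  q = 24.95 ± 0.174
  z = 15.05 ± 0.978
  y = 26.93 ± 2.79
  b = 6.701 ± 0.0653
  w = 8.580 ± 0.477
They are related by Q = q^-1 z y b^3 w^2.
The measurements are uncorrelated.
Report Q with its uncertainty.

Each factor contributes (exponent × relative error)² to (δQ/Q)²:
  (-1·δq/q)² = (-1×0.00697)² = 4.86e-05;  (1·δz/z)² = (1×0.0650)² = 0.00422;  (1·δy/y)² = (1×0.104)² = 0.0107;  (3·δb/b)² = (3×0.00974)² = 0.000855;  (2·δw/w)² = (2×0.0556)² = 0.0124
δQ/Q = √(0.0282) = 0.168
Q = 359800, so δQ = 0.168 × 359800 = 60400.

359800 ± 60400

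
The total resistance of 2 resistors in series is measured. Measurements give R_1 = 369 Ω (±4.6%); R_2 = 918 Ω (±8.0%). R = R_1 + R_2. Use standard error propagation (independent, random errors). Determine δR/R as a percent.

R is a linear combination, so absolute uncertainties add in quadrature:
  (δR_1)² = 288;  (δR_2)² = 5390
δR = √(5680) = 75.4 Ω
R = 1290 Ω, so δR/R = 75.4/1290 = 0.0586.

5.86%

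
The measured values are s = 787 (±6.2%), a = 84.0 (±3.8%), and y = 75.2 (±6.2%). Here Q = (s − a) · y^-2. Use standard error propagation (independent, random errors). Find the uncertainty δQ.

Let u = s − a = 703. δu = √(δs² + δa²) = √(2380 + 10.2) = 48.9, so δu/u = 0.0696.
Q is then a monomial in u, y:
δQ/Q = √((δu/u)² + (-2·δy/y)²) = √(0.00484 + 0.0154) = 0.142
Q = 0.124, so δQ = 0.142 × 0.124 = 0.0177.

0.0177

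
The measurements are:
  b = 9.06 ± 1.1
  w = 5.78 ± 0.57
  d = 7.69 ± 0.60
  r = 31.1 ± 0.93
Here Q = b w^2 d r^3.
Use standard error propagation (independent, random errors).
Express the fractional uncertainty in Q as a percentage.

26.0%

Since Q is a product/quotient, work with relative uncertainties:
  (1·δb/b)² = (1×0.121)² = 0.0147;  (2·δw/w)² = (2×0.0986)² = 0.0389;  (1·δd/d)² = (1×0.0780)² = 0.00609;  (3·δr/r)² = (3×0.0299)² = 0.00805
δQ/Q = √(0.0678) = 0.260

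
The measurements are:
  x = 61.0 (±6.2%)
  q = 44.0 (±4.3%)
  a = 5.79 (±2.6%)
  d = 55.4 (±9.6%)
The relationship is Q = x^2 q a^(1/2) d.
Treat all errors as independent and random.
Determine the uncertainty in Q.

For a monomial Q ∝ x^2, q, a^(1/2), d, fractional errors add in quadrature:
  (2·δx/x)² = (2×0.0620)² = 0.0154;  (1·δq/q)² = (1×0.0430)² = 0.00185;  (½·δa/a)² = (0.5×0.0260)² = 0.000169;  (1·δd/d)² = (1×0.0960)² = 0.00922
δQ/Q = √(0.0266) = 0.163
Q = 2.18e+07, so δQ = 0.163 × 2.18e+07 = 3.56e+06.

3.56e+06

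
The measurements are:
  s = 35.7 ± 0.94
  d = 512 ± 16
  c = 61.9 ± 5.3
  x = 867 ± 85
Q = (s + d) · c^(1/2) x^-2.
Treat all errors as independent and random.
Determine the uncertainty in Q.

0.00116

Let u = s + d = 548. δu = √(δs² + δd²) = √(0.884 + 256) = 16.0, so δu/u = 0.0293.
Q is then a monomial in u, c, x:
δQ/Q = √((δu/u)² + (½·δc/c)² + (-2·δx/x)²) = √(0.000856 + 0.00183 + 0.0384) = 0.203
Q = 0.00573, so δQ = 0.203 × 0.00573 = 0.00116.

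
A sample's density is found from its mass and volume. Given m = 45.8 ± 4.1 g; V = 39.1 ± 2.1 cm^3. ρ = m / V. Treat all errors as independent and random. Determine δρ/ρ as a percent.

Products/powers → add relative errors in quadrature, weighted by exponent:
  (1·δm/m)² = (1×0.0895)² = 0.00801;  (-1·δV/V)² = (-1×0.0537)² = 0.00288
δρ/ρ = √(0.0109) = 0.104

10.4%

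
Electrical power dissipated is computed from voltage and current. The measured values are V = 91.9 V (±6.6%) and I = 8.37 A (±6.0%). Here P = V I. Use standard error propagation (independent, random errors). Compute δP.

68.6 W

Each factor contributes (exponent × relative error)² to (δP/P)²:
  (1·δV/V)² = (1×0.0660)² = 0.00436;  (1·δI/I)² = (1×0.0600)² = 0.00360
δP/P = √(0.00796) = 0.0892
P = 769 W, so δP = 0.0892 × 769 = 68.6 W.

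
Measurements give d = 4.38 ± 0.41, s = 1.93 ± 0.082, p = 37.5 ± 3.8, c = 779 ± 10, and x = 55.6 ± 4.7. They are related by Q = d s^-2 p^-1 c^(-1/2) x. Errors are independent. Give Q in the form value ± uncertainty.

0.0625 ± 0.0114

Since Q is a product/quotient, work with relative uncertainties:
  (1·δd/d)² = (1×0.0936)² = 0.00876;  (-2·δs/s)² = (-2×0.0425)² = 0.00722;  (-1·δp/p)² = (-1×0.101)² = 0.0103;  (−½·δc/c)² = (-0.5×0.0128)² = 4.12e-05;  (1·δx/x)² = (1×0.0845)² = 0.00715
δQ/Q = √(0.0334) = 0.183
Q = 0.0625, so δQ = 0.183 × 0.0625 = 0.0114.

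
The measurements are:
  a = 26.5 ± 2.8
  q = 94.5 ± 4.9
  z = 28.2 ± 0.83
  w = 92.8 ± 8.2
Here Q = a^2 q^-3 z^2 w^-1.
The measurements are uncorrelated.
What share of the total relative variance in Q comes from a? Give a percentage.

(δQ/Q)² = (2·δa/a)² + (-3·δq/q)² + (2·δz/z)² + (-1·δw/w)²
  a term: (2×0.106)² = 0.0447
  q term: (-3×0.0519)² = 0.0242
  z term: (2×0.0294)² = 0.00347
  w term: (-1×0.0884)² = 0.00781
Total = 0.0801. Share from a = 0.0447/0.0801 = 0.557.

55.7%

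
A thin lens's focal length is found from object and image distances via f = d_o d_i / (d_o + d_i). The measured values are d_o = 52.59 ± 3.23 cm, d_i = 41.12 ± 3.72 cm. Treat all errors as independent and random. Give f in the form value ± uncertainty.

23.08 ± 1.33 cm

∂f/∂d_o = (d_i/(d_o+d_i))² = 0.193;  ∂f/∂d_i = (d_o/(d_o+d_i))² = 0.315
δf = √((∂f/∂d_o · δd_o)² + (∂f/∂d_i · δd_i)²) = √(0.387 + 1.37) = 1.33 cm
f = 23.08 cm.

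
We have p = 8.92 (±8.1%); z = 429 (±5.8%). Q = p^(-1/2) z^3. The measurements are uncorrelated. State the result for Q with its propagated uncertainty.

Each factor contributes (exponent × relative error)² to (δQ/Q)²:
  (−½·δp/p)² = (-0.5×0.0810)² = 0.00164;  (3·δz/z)² = (3×0.0580)² = 0.0303
δQ/Q = √(0.0319) = 0.179
Q = 2.64e+07, so δQ = 0.179 × 2.64e+07 = 4.72e+06.

(2.64 ± 0.472) × 10^7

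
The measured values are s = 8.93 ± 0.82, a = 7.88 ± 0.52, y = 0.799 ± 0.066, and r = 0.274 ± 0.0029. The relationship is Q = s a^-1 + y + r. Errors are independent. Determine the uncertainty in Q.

Let p = s·a^-1 = 1.13. δp/p = √((1·δs/s)² + (-1·δa/a)²) = √(0.00843 + 0.00435) = 0.113, so δp = 0.128.
Q = p + y + r: δQ = √(δp² + δy² + δr²) = √(0.0164 + 0.00436 + 8.41e-06) = 0.144

0.144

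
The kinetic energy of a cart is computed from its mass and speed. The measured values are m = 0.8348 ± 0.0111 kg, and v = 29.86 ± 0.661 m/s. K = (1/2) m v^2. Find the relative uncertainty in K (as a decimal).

0.0462

For a monomial K ∝ m, v^2, fractional errors add in quadrature:
  (1·δm/m)² = (1×0.0133)² = 0.000177;  (2·δv/v)² = (2×0.0221)² = 0.00196
δK/K = √(0.00214) = 0.0462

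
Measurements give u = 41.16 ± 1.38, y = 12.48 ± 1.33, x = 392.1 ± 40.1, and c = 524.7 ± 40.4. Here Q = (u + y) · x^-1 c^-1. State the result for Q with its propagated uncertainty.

(2.607 ± 0.347) × 10^-4

Let w = u + y = 53.64. δw = √(δu² + δy²) = √(1.90 + 1.77) = 1.92, so δw/w = 0.0357.
Q is then a monomial in w, x, c:
δQ/Q = √((δw/w)² + (-1·δx/x)² + (-1·δc/c)²) = √(0.00128 + 0.0105 + 0.00593) = 0.133
Q = 0.0002607, so δQ = 0.133 × 0.0002607 = 3.47e-05.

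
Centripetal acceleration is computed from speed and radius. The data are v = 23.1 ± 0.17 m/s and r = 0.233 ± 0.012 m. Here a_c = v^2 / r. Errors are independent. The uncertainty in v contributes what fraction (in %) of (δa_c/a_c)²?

(δa_c/a_c)² = (2·δv/v)² + (-1·δr/r)²
  v term: (2×0.00736)² = 0.000217
  r term: (-1×0.0515)² = 0.00265
Total = 0.00287. Share from v = 0.000217/0.00287 = 0.0755.

7.55%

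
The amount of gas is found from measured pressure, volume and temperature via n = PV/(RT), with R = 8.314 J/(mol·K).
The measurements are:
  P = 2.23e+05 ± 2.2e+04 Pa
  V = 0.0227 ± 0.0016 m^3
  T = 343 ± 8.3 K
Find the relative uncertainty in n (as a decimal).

Products/powers → add relative errors in quadrature, weighted by exponent:
  (1·δP/P)² = (1×0.0987)² = 0.00973;  (1·δV/V)² = (1×0.0705)² = 0.00497;  (-1·δT/T)² = (-1×0.0242)² = 0.000586
δn/n = √(0.0153) = 0.124

0.124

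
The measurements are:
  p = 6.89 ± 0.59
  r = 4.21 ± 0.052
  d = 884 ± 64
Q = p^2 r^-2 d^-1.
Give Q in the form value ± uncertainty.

0.00303 ± 0.000568

Products/powers → add relative errors in quadrature, weighted by exponent:
  (2·δp/p)² = (2×0.0856)² = 0.0293;  (-2·δr/r)² = (-2×0.0124)² = 0.000610;  (-1·δd/d)² = (-1×0.0724)² = 0.00524
δQ/Q = √(0.0352) = 0.188
Q = 0.00303, so δQ = 0.188 × 0.00303 = 0.000568.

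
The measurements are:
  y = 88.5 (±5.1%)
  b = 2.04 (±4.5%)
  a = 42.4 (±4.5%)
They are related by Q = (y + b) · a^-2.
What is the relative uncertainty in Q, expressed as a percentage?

10.3%

Let u = y + b = 90.5. δu = √(δy² + δb²) = √(20.4 + 0.00843) = 4.51, so δu/u = 0.0499.
Q is then a monomial in u, a:
δQ/Q = √((δu/u)² + (-2·δa/a)²) = √(0.00249 + 0.00810) = 0.103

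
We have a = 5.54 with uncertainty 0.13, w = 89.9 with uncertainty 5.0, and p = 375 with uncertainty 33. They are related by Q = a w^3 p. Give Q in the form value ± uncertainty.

(1.51 ± 0.287) × 10^9

Since Q is a product/quotient, work with relative uncertainties:
  (1·δa/a)² = (1×0.0235)² = 0.000551;  (3·δw/w)² = (3×0.0556)² = 0.0278;  (1·δp/p)² = (1×0.0880)² = 0.00774
δQ/Q = √(0.0361) = 0.190
Q = 1.51e+09, so δQ = 0.190 × 1.51e+09 = 2.87e+08.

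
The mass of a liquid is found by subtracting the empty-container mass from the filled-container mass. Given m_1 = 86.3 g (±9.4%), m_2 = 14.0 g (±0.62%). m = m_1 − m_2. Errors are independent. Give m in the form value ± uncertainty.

72.3 ± 8.11 g

Sums and differences: (δm)² = Σ (cᵢ δxᵢ)².
  (δm_1)² = 65.8;  (δm_2)² = 0.00753
δm = √(65.8) = 8.11 g
m = 72.3 g.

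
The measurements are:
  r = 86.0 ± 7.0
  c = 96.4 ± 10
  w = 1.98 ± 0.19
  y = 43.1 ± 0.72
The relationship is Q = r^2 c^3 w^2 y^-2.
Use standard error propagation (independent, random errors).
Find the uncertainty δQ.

5.62e+06

For a monomial Q ∝ r^2, c^3, w^2, y^-2, fractional errors add in quadrature:
  (2·δr/r)² = (2×0.0814)² = 0.0265;  (3·δc/c)² = (3×0.104)² = 0.0968;  (2·δw/w)² = (2×0.0960)² = 0.0368;  (-2·δy/y)² = (-2×0.0167)² = 0.00112
δQ/Q = √(0.161) = 0.402
Q = 1.4e+07, so δQ = 0.402 × 1.4e+07 = 5.62e+06.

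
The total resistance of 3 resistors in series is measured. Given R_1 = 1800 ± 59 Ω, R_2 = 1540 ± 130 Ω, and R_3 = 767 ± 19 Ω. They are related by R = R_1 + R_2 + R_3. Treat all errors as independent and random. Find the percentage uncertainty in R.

3.51%

Absolute uncertainties add in quadrature for a linear combination:
  (δR_1)² = 3480;  (δR_2)² = 16900;  (δR_3)² = 361
δR = √(20700) = 144 Ω
R = 4110 Ω, so δR/R = 144/4110 = 0.0351.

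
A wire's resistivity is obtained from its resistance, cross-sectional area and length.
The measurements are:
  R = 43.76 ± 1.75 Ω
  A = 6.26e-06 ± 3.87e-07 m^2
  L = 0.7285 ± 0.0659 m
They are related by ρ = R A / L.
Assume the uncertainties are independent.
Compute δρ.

ρ is a product of powers, so relative uncertainties combine in quadrature:
  (1·δR/R)² = (1×0.0400)² = 0.00160;  (1·δA/A)² = (1×0.0618)² = 0.00382;  (-1·δL/L)² = (-1×0.0905)² = 0.00818
δρ/ρ = √(0.0136) = 0.117
ρ = 0.0003760 Ω·m, so δρ = 0.117 × 0.0003760 = 4.39e-05 Ω·m.

4.39e-05 Ω·m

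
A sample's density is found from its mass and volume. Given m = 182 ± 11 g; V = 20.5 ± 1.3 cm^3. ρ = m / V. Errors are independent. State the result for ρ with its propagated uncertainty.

ρ is a product of powers, so relative uncertainties combine in quadrature:
  (1·δm/m)² = (1×0.0604)² = 0.00365;  (-1·δV/V)² = (-1×0.0634)² = 0.00402
δρ/ρ = √(0.00767) = 0.0876
ρ = 8.88 g/cm^3, so δρ = 0.0876 × 8.88 = 0.778 g/cm^3.

8.88 ± 0.778 g/cm^3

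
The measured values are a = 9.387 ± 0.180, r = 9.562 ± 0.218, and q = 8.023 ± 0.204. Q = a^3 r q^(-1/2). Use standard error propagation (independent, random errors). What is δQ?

176

Relative error in a monomial: (δQ/Q)² = Σ (nᵢ · δxᵢ/xᵢ)².
  (3·δa/a)² = (3×0.0192)² = 0.00331;  (1·δr/r)² = (1×0.0228)² = 0.000520;  (−½·δq/q)² = (-0.5×0.0254)² = 0.000162
δQ/Q = √(0.00399) = 0.0632
Q = 2792, so δQ = 0.0632 × 2792 = 176.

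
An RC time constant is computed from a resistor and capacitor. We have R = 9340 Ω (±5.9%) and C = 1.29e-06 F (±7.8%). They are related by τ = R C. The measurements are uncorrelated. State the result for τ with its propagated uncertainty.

Since τ is a product/quotient, work with relative uncertainties:
  (1·δR/R)² = (1×0.0590)² = 0.00348;  (1·δC/C)² = (1×0.0780)² = 0.00608
δτ/τ = √(0.00957) = 0.0978
τ = 0.0120 s, so δτ = 0.0978 × 0.0120 = 0.00118 s.

0.0120 ± 0.00118 s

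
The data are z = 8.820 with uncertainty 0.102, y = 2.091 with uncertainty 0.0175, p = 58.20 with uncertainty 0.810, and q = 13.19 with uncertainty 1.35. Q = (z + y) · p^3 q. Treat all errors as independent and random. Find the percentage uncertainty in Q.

Let u = z + y = 10.91. δu = √(δz² + δy²) = √(0.0104 + 0.000306) = 0.103, so δu/u = 0.00948.
Q is then a monomial in u, p, q:
δQ/Q = √((δu/u)² + (3·δp/p)² + (1·δq/q)²) = √(9e-05 + 0.00174 + 0.0105) = 0.111

11.1%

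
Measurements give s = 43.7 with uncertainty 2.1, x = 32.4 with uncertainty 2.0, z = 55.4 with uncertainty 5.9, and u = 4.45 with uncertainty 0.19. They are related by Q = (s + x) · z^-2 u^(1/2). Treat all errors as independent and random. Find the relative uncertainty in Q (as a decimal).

Let w = s + x = 76.1. δw = √(δs² + δx²) = √(4.41 + 4.00) = 2.90, so δw/w = 0.0381.
Q is then a monomial in w, z, u:
δQ/Q = √((δw/w)² + (-2·δz/z)² + (½·δu/u)²) = √(0.00145 + 0.0454 + 0.000456) = 0.217

0.217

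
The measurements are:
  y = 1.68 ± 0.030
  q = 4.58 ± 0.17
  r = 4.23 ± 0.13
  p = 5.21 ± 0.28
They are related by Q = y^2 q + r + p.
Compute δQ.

Let w = y^2·q = 12.9. δw/w = √((2·δy/y)² + (1·δq/q)²) = √(0.00128 + 0.00138) = 0.0515, so δw = 0.666.
Q = w + r + p: δQ = √(δw² + δr² + δp²) = √(0.443 + 0.0169 + 0.0784) = 0.734

0.734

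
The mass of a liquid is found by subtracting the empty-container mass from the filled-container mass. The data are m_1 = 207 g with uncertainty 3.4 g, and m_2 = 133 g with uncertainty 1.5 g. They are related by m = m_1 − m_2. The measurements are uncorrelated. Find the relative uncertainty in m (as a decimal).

m is a linear combination, so absolute uncertainties add in quadrature:
  (δm_1)² = 11.6;  (δm_2)² = 2.25
δm = √(13.8) = 3.72 g
m = 74.0 g, so δm/m = 3.72/74.0 = 0.0502.

0.0502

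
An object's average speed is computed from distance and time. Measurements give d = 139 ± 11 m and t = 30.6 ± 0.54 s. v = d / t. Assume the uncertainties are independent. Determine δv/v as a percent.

Each factor contributes (exponent × relative error)² to (δv/v)²:
  (1·δd/d)² = (1×0.0791)² = 0.00626;  (-1·δt/t)² = (-1×0.0176)² = 0.000311
δv/v = √(0.00657) = 0.0811

8.11%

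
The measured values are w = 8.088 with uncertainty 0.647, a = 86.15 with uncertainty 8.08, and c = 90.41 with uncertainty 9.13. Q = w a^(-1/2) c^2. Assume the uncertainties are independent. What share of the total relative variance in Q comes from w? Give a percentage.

13.0%

(δQ/Q)² = (1·δw/w)² + (−½·δa/a)² + (2·δc/c)²
  w term: (1×0.0800)² = 0.00640
  a term: (-0.5×0.0938)² = 0.00220
  c term: (2×0.101)² = 0.0408
Total = 0.0494. Share from w = 0.00640/0.0494 = 0.130.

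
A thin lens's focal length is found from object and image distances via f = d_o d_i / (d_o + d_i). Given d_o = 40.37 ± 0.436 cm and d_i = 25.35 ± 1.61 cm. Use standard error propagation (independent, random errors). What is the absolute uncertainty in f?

0.611 cm

∂f/∂d_o = (d_i/(d_o+d_i))² = 0.149;  ∂f/∂d_i = (d_o/(d_o+d_i))² = 0.377
δf = √((∂f/∂d_o · δd_o)² + (∂f/∂d_i · δd_i)²) = √(0.00421 + 0.369) = 0.611 cm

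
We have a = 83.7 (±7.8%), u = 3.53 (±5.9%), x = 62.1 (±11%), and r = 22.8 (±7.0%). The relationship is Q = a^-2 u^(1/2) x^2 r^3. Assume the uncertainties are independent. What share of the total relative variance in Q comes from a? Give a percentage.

20.7%

(δQ/Q)² = (-2·δa/a)² + (½·δu/u)² + (2·δx/x)² + (3·δr/r)²
  a term: (-2×0.0780)² = 0.0243
  u term: (0.5×0.0590)² = 0.000870
  x term: (2×0.110)² = 0.0484
  r term: (3×0.0700)² = 0.0441
Total = 0.118. Share from a = 0.0243/0.118 = 0.207.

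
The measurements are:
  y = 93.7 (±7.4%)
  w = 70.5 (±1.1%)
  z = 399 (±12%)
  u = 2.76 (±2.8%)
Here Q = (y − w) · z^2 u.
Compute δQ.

3.93e+06

Let h = y − w = 23.2. δh = √(δy² + δw²) = √(48.1 + 0.601) = 6.98, so δh/h = 0.301.
Q is then a monomial in h, z, u:
δQ/Q = √((δh/h)² + (2·δz/z)² + (1·δu/u)²) = √(0.0904 + 0.0576 + 0.000784) = 0.386
Q = 1.02e+07, so δQ = 0.386 × 1.02e+07 = 3.93e+06.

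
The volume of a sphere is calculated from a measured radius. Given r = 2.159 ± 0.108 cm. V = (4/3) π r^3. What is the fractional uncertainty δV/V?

0.150

Relative error in a monomial: (δV/V)² = Σ (nᵢ · δxᵢ/xᵢ)².
  (3·δr/r)² = (3×0.0500)² = 0.0225
δV/V = √(0.0225) = 0.150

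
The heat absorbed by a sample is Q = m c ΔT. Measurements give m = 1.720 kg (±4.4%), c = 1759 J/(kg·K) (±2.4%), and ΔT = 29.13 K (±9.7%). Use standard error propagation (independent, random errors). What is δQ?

9620 J

For a monomial Q ∝ m, c, ΔT, fractional errors add in quadrature:
  (1·δm/m)² = (1×0.0440)² = 0.00194;  (1·δc/c)² = (1×0.0240)² = 0.000576;  (1·δΔT/ΔT)² = (1×0.0970)² = 0.00941
δQ/Q = √(0.0119) = 0.109
Q = 88130 J, so δQ = 0.109 × 88130 = 9620 J.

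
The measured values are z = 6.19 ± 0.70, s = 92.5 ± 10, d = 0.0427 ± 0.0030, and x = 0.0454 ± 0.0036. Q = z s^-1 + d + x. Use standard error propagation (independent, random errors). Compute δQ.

Let p = z·s^-1 = 0.0669. δp/p = √((1·δz/z)² + (-1·δs/s)²) = √(0.0128 + 0.0117) = 0.156, so δp = 0.0105.
Q = p + d + x: δQ = √(δp² + δd² + δx²) = √(0.000110 + 9e-06 + 1.3e-05) = 0.0115

0.0115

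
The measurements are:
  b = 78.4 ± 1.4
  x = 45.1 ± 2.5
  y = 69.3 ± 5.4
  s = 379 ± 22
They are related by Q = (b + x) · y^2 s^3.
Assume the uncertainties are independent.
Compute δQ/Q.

0.235

Let u = b + x = 124. δu = √(δb² + δx²) = √(1.96 + 6.25) = 2.87, so δu/u = 0.0232.
Q is then a monomial in u, y, s:
δQ/Q = √((δu/u)² + (2·δy/y)² + (3·δs/s)²) = √(0.000538 + 0.0243 + 0.0303) = 0.235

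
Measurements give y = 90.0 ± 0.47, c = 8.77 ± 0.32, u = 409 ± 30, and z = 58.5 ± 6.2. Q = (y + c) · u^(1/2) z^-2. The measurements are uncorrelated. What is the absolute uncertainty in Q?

0.126

Let w = y + c = 98.8. δw = √(δy² + δc²) = √(0.221 + 0.102) = 0.569, so δw/w = 0.00576.
Q is then a monomial in w, u, z:
δQ/Q = √((δw/w)² + (½·δu/u)² + (-2·δz/z)²) = √(3.31e-05 + 0.00135 + 0.0449) = 0.215
Q = 0.584, so δQ = 0.215 × 0.584 = 0.126.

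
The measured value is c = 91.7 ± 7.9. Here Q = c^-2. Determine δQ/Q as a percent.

17.2%

Products/powers → add relative errors in quadrature, weighted by exponent:
  (-2·δc/c)² = (-2×0.0862)² = 0.0297
δQ/Q = √(0.0297) = 0.172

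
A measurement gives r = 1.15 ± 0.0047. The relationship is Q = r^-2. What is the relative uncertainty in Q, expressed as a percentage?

0.817%

Q ∝ r^-2, so δQ/Q = |-2| · δr/r = 2 × 0.00409 = 0.00817.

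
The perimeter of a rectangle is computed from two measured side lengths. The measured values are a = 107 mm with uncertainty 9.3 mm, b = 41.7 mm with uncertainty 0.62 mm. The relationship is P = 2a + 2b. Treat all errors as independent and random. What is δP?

Absolute uncertainties add in quadrature for a linear combination:
  (2·δa)² = 346;  (2·δb)² = 1.54
δP = √(347) = 18.6 mm

18.6 mm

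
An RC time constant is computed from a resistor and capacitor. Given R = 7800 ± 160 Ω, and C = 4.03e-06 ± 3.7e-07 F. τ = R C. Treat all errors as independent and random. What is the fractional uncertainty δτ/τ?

0.0941

τ is a product of powers, so relative uncertainties combine in quadrature:
  (1·δR/R)² = (1×0.0205)² = 0.000421;  (1·δC/C)² = (1×0.0918)² = 0.00843
δτ/τ = √(0.00885) = 0.0941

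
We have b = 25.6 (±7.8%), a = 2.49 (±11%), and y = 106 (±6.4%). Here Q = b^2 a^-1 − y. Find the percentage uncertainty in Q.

Let p = b^2·a^-1 = 263. δp/p = √((2·δb/b)² + (-1·δa/a)²) = √(0.0243 + 0.0121) = 0.191, so δp = 50.2.
Q = p − y: δQ = √(δp² + δy²) = √(2520 + 46.0) = 50.7
Q = 157, so δQ/Q = 50.7/157 = 0.322.

32.2%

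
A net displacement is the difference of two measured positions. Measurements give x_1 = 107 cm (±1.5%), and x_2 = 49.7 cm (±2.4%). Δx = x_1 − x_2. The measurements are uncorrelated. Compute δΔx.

2.00 cm

Each term contributes (cᵢ δxᵢ)² to (δΔx)²:
  (δx_1)² = 2.58;  (δx_2)² = 1.42
δΔx = √(4.00) = 2.00 cm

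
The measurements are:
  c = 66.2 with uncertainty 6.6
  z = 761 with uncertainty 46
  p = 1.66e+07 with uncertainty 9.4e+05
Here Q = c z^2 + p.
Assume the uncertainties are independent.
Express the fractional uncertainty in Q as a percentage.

11.1%

Let w = c·z^2 = 3.83e+07. δw/w = √((1·δc/c)² + (2·δz/z)²) = √(0.00994 + 0.0146) = 0.157, so δw = 6.01e+06.
Q = w + p: δQ = √(δw² + δp²) = √(3.61e+13 + 8.84e+11) = 6.08e+06
Q = 5.49e+07, so δQ/Q = 6.08e+06/5.49e+07 = 0.111.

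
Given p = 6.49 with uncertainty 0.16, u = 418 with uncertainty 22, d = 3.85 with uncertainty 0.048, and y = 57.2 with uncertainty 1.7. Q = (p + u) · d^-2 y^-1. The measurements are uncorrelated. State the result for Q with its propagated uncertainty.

0.501 ± 0.0324

Let w = p + u = 424. δw = √(δp² + δu²) = √(0.0256 + 484) = 22.0, so δw/w = 0.0518.
Q is then a monomial in w, d, y:
δQ/Q = √((δw/w)² + (-2·δd/d)² + (-1·δy/y)²) = √(0.00269 + 0.000622 + 0.000883) = 0.0647
Q = 0.501, so δQ = 0.0647 × 0.501 = 0.0324.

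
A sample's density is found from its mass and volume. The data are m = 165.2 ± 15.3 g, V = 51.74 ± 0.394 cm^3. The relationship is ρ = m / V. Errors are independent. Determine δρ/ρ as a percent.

9.29%

ρ is a product of powers, so relative uncertainties combine in quadrature:
  (1·δm/m)² = (1×0.0926)² = 0.00858;  (-1·δV/V)² = (-1×0.00761)² = 5.8e-05
δρ/ρ = √(0.00864) = 0.0929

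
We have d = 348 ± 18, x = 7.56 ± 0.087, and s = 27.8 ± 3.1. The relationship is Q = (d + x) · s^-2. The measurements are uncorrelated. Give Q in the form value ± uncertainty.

Let u = d + x = 356. δu = √(δd² + δx²) = √(324 + 0.00757) = 18.0, so δu/u = 0.0506.
Q is then a monomial in u, s:
δQ/Q = √((δu/u)² + (-2·δs/s)²) = √(0.00256 + 0.0497) = 0.229
Q = 0.460, so δQ = 0.229 × 0.460 = 0.105.

0.460 ± 0.105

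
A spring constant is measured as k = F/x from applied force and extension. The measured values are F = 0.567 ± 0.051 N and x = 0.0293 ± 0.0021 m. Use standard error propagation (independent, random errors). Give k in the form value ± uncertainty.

19.4 ± 2.23 N/m

Relative error in a monomial: (δk/k)² = Σ (nᵢ · δxᵢ/xᵢ)².
  (1·δF/F)² = (1×0.0899)² = 0.00809;  (-1·δx/x)² = (-1×0.0717)² = 0.00514
δk/k = √(0.0132) = 0.115
k = 19.4 N/m, so δk = 0.115 × 19.4 = 2.23 N/m.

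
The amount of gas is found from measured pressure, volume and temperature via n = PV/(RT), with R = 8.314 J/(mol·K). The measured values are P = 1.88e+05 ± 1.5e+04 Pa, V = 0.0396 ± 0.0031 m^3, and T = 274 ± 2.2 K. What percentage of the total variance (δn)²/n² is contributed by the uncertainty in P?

50.7%

(δn/n)² = (1·δP/P)² + (1·δV/V)² + (-1·δT/T)²
  P term: (1×0.0798)² = 0.00637
  V term: (1×0.0783)² = 0.00613
  T term: (-1×0.00803)² = 6.45e-05
Total = 0.0126. Share from P = 0.00637/0.0126 = 0.507.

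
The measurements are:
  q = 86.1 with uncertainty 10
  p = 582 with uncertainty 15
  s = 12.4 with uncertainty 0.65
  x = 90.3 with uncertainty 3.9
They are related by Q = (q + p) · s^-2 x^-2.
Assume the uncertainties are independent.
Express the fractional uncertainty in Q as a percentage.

Let u = q + p = 668. δu = √(δq² + δp²) = √(100 + 225) = 18.0, so δu/u = 0.0270.
Q is then a monomial in u, s, x:
δQ/Q = √((δu/u)² + (-2·δs/s)² + (-2·δx/x)²) = √(0.000728 + 0.0110 + 0.00746) = 0.138

13.8%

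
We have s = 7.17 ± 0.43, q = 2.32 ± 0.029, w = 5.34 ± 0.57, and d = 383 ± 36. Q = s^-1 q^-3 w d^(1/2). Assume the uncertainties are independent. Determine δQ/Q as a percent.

For a monomial Q ∝ s^-1, q^-3, w, d^(1/2), fractional errors add in quadrature:
  (-1·δs/s)² = (-1×0.0600)² = 0.00360;  (-3·δq/q)² = (-3×0.0125)² = 0.00141;  (1·δw/w)² = (1×0.107)² = 0.0114;  (½·δd/d)² = (0.5×0.0940)² = 0.00221
δQ/Q = √(0.0186) = 0.136

13.6%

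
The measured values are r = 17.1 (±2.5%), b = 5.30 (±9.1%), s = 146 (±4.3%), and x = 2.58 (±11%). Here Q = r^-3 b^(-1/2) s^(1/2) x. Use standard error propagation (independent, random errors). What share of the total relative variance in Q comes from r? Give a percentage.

(δQ/Q)² = (-3·δr/r)² + (−½·δb/b)² + (½·δs/s)² + (1·δx/x)²
  r term: (-3×0.0250)² = 0.00563
  b term: (-0.5×0.0910)² = 0.00207
  s term: (0.5×0.0430)² = 0.000462
  x term: (1×0.110)² = 0.0121
Total = 0.0203. Share from r = 0.00563/0.0203 = 0.278.

27.8%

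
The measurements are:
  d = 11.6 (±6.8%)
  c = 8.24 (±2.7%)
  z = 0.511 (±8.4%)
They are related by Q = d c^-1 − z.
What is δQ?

0.112

Let p = d·c^-1 = 1.41. δp/p = √((1·δd/d)² + (-1·δc/c)²) = √(0.00462 + 0.000729) = 0.0732, so δp = 0.103.
Q = p − z: δQ = √(δp² + δz²) = √(0.0106 + 0.00184) = 0.112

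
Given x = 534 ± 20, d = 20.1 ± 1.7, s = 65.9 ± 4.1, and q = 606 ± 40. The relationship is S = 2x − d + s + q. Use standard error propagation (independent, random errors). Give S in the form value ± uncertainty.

1720 ± 56.7

Absolute uncertainties add in quadrature for a linear combination:
  (2·δx)² = 1600;  (δd)² = 2.89;  (δs)² = 16.8;  (δq)² = 1600
δS = √(3220) = 56.7
S = 1720.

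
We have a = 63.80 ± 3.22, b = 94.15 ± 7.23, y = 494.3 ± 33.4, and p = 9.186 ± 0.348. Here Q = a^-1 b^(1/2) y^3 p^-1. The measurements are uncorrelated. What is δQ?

Since Q is a product/quotient, work with relative uncertainties:
  (-1·δa/a)² = (-1×0.0505)² = 0.00255;  (½·δb/b)² = (0.5×0.0768)² = 0.00147;  (3·δy/y)² = (3×0.0676)² = 0.0411;  (-1·δp/p)² = (-1×0.0379)² = 0.00144
δQ/Q = √(0.0465) = 0.216
Q = 2e+06, so δQ = 0.216 × 2e+06 = 4.31e+05.

4.31e+05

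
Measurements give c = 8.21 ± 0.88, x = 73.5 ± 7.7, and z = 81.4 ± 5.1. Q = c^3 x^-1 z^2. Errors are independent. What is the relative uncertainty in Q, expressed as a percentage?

36.1%

Relative error in a monomial: (δQ/Q)² = Σ (nᵢ · δxᵢ/xᵢ)².
  (3·δc/c)² = (3×0.107)² = 0.103;  (-1·δx/x)² = (-1×0.105)² = 0.0110;  (2·δz/z)² = (2×0.0627)² = 0.0157
δQ/Q = √(0.130) = 0.361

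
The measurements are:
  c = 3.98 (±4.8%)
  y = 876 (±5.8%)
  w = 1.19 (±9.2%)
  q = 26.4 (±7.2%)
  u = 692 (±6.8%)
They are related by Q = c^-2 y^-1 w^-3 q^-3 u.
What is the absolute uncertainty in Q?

6.02e-07

Since Q is a product/quotient, work with relative uncertainties:
  (-2·δc/c)² = (-2×0.0480)² = 0.00922;  (-1·δy/y)² = (-1×0.0580)² = 0.00336;  (-3·δw/w)² = (-3×0.0920)² = 0.0762;  (-3·δq/q)² = (-3×0.0720)² = 0.0467;  (1·δu/u)² = (1×0.0680)² = 0.00462
δQ/Q = √(0.140) = 0.374
Q = 1.61e-06, so δQ = 0.374 × 1.61e-06 = 6.02e-07.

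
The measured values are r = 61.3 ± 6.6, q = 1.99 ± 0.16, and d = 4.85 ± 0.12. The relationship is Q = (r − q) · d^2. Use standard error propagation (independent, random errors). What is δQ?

170

Let u = r − q = 59.3. δu = √(δr² + δq²) = √(43.6 + 0.0256) = 6.60, so δu/u = 0.111.
Q is then a monomial in u, d:
δQ/Q = √((δu/u)² + (2·δd/d)²) = √(0.0124 + 0.00245) = 0.122
Q = 1400, so δQ = 0.122 × 1400 = 170.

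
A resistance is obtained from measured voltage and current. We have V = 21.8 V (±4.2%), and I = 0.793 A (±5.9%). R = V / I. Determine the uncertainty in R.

Relative error in a monomial: (δR/R)² = Σ (nᵢ · δxᵢ/xᵢ)².
  (1·δV/V)² = (1×0.0420)² = 0.00176;  (-1·δI/I)² = (-1×0.0590)² = 0.00348
δR/R = √(0.00524) = 0.0724
R = 27.5 Ω, so δR = 0.0724 × 27.5 = 1.99 Ω.

1.99 Ω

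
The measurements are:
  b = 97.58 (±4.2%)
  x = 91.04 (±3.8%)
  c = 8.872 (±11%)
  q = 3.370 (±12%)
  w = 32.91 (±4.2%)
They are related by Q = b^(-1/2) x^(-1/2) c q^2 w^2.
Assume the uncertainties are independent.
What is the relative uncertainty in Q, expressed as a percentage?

27.8%

Each factor contributes (exponent × relative error)² to (δQ/Q)²:
  (−½·δb/b)² = (-0.5×0.0420)² = 0.000441;  (−½·δx/x)² = (-0.5×0.0380)² = 0.000361;  (1·δc/c)² = (1×0.110)² = 0.0121;  (2·δq/q)² = (2×0.120)² = 0.0576;  (2·δw/w)² = (2×0.0420)² = 0.00706
δQ/Q = √(0.0776) = 0.278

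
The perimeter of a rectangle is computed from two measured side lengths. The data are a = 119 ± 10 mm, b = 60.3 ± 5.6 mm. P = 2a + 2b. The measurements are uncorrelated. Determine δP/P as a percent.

P is a linear combination, so absolute uncertainties add in quadrature:
  (2·δa)² = 400;  (2·δb)² = 125
δP = √(525) = 22.9 mm
P = 359 mm, so δP/P = 22.9/359 = 0.0639.

6.39%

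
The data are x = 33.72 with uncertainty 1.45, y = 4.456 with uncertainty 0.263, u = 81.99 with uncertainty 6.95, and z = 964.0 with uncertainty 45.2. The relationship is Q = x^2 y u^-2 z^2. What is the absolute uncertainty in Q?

1.54e+05

Each factor contributes (exponent × relative error)² to (δQ/Q)²:
  (2·δx/x)² = (2×0.0430)² = 0.00740;  (1·δy/y)² = (1×0.0590)² = 0.00348;  (-2·δu/u)² = (-2×0.0848)² = 0.0287;  (2·δz/z)² = (2×0.0469)² = 0.00879
δQ/Q = √(0.0484) = 0.220
Q = 700400, so δQ = 0.220 × 700400 = 1.54e+05.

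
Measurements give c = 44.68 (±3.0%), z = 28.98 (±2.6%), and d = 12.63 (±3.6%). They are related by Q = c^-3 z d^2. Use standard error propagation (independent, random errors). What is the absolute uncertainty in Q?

0.00612

For a monomial Q ∝ c^-3, z, d^2, fractional errors add in quadrature:
  (-3·δc/c)² = (-3×0.0300)² = 0.00810;  (1·δz/z)² = (1×0.0260)² = 0.000676;  (2·δd/d)² = (2×0.0360)² = 0.00518
δQ/Q = √(0.0140) = 0.118
Q = 0.05183, so δQ = 0.118 × 0.05183 = 0.00612.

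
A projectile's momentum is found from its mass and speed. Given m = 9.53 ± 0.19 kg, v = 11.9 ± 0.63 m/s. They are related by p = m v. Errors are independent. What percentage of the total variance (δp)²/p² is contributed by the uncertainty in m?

(δp/p)² = (1·δm/m)² + (1·δv/v)²
  m term: (1×0.0199)² = 0.000397
  v term: (1×0.0529)² = 0.00280
Total = 0.00320. Share from m = 0.000397/0.00320 = 0.124.

12.4%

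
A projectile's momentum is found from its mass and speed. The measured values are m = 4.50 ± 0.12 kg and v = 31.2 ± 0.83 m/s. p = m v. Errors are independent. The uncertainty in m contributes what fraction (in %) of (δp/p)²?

50.1%

(δp/p)² = (1·δm/m)² + (1·δv/v)²
  m term: (1×0.0267)² = 0.000711
  v term: (1×0.0266)² = 0.000708
Total = 0.00142. Share from m = 0.000711/0.00142 = 0.501.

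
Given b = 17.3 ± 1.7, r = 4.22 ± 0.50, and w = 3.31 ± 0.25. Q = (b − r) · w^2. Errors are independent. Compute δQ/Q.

0.203

Let u = b − r = 13.1. δu = √(δb² + δr²) = √(2.89 + 0.250) = 1.77, so δu/u = 0.135.
Q is then a monomial in u, w:
δQ/Q = √((δu/u)² + (2·δw/w)²) = √(0.0184 + 0.0228) = 0.203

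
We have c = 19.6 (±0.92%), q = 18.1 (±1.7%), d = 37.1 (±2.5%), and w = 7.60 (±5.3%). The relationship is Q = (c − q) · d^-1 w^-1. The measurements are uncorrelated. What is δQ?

Let u = c − q = 1.50. δu = √(δc² + δq²) = √(0.0325 + 0.0947) = 0.357, so δu/u = 0.238.
Q is then a monomial in u, d, w:
δQ/Q = √((δu/u)² + (-1·δd/d)² + (-1·δw/w)²) = √(0.0565 + 0.000625 + 0.00281) = 0.245
Q = 0.00532, so δQ = 0.245 × 0.00532 = 0.00130.

0.00130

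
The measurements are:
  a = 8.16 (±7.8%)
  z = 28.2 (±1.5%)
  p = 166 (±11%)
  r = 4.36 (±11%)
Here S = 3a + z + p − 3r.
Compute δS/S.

0.0896

Absolute uncertainties add in quadrature for a linear combination:
  (3·δa)² = 3.65;  (δz)² = 0.179;  (δp)² = 333;  (3·δr)² = 2.07
δS = √(339) = 18.4
S = 206, so δS/S = 18.4/206 = 0.0896.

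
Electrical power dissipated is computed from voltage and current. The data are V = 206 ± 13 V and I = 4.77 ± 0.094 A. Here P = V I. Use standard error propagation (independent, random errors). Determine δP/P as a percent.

Since P is a product/quotient, work with relative uncertainties:
  (1·δV/V)² = (1×0.0631)² = 0.00398;  (1·δI/I)² = (1×0.0197)² = 0.000388
δP/P = √(0.00437) = 0.0661

6.61%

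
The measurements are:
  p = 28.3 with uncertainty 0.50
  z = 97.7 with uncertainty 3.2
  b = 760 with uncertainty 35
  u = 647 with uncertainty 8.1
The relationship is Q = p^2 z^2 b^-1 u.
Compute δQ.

5.75e+05

Since Q is a product/quotient, work with relative uncertainties:
  (2·δp/p)² = (2×0.0177)² = 0.00125;  (2·δz/z)² = (2×0.0328)² = 0.00429;  (-1·δb/b)² = (-1×0.0461)² = 0.00212;  (1·δu/u)² = (1×0.0125)² = 0.000157
δQ/Q = √(0.00782) = 0.0884
Q = 6.51e+06, so δQ = 0.0884 × 6.51e+06 = 5.75e+05.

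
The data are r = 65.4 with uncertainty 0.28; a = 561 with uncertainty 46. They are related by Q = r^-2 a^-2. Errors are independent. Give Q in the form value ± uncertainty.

(7.43 ± 1.22) × 10^-10

Products/powers → add relative errors in quadrature, weighted by exponent:
  (-2·δr/r)² = (-2×0.00428)² = 7.33e-05;  (-2·δa/a)² = (-2×0.0820)² = 0.0269
δQ/Q = √(0.0270) = 0.164
Q = 7.43e-10, so δQ = 0.164 × 7.43e-10 = 1.22e-10.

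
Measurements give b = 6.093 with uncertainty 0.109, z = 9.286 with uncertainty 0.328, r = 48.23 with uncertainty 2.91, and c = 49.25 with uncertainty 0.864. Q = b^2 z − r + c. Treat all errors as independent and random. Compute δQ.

17.6

Let p = b^2·z = 344.7. δp/p = √((2·δb/b)² + (1·δz/z)²) = √(0.00128 + 0.00125) = 0.0503, so δp = 17.3.
Q = p − r + c: δQ = √(δp² + δr² + δc²) = √(300 + 8.47 + 0.746) = 17.6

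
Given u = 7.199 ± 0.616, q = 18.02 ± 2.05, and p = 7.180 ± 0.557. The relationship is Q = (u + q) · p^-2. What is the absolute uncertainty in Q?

Let w = u + q = 25.22. δw = √(δu² + δq²) = √(0.379 + 4.20) = 2.14, so δw/w = 0.0849.
Q is then a monomial in w, p:
δQ/Q = √((δw/w)² + (-2·δp/p)²) = √(0.00720 + 0.0241) = 0.177
Q = 0.4892, so δQ = 0.177 × 0.4892 = 0.0865.

0.0865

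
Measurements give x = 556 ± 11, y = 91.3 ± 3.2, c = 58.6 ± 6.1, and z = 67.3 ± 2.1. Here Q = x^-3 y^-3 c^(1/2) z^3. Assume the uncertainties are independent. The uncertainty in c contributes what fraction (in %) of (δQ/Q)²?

(δQ/Q)² = (-3·δx/x)² + (-3·δy/y)² + (½·δc/c)² + (3·δz/z)²
  x term: (-3×0.0198)² = 0.00352
  y term: (-3×0.0350)² = 0.0111
  c term: (0.5×0.104)² = 0.00271
  z term: (3×0.0312)² = 0.00876
Total = 0.0261. Share from c = 0.00271/0.0261 = 0.104.

10.4%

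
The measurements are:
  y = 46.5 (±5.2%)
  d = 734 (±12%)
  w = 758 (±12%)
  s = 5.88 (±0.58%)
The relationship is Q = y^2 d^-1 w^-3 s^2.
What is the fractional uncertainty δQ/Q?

0.394

Products/powers → add relative errors in quadrature, weighted by exponent:
  (2·δy/y)² = (2×0.0520)² = 0.0108;  (-1·δd/d)² = (-1×0.120)² = 0.0144;  (-3·δw/w)² = (-3×0.120)² = 0.130;  (2·δs/s)² = (2×0.00580)² = 0.000135
δQ/Q = √(0.155) = 0.394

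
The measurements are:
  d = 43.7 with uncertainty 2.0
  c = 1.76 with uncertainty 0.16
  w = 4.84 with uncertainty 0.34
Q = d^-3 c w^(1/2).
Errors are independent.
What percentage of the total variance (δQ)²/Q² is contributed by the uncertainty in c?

(δQ/Q)² = (-3·δd/d)² + (1·δc/c)² + (½·δw/w)²
  d term: (-3×0.0458)² = 0.0189
  c term: (1×0.0909)² = 0.00826
  w term: (0.5×0.0702)² = 0.00123
Total = 0.0283. Share from c = 0.00826/0.0283 = 0.292.

29.2%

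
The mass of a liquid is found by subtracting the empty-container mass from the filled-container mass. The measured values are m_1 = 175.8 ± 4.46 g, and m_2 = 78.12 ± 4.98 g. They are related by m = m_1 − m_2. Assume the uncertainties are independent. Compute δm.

Absolute uncertainties add in quadrature for a linear combination:
  (δm_1)² = 19.9;  (δm_2)² = 24.8
δm = √(44.7) = 6.69 g

6.69 g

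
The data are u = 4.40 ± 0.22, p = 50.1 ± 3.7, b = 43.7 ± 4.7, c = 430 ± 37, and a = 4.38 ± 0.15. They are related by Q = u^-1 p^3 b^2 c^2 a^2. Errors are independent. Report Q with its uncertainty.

(1.94 ± 0.704) × 10^14

Relative error in a monomial: (δQ/Q)² = Σ (nᵢ · δxᵢ/xᵢ)².
  (-1·δu/u)² = (-1×0.0500)² = 0.00250;  (3·δp/p)² = (3×0.0739)² = 0.0491;  (2·δb/b)² = (2×0.108)² = 0.0463;  (2·δc/c)² = (2×0.0860)² = 0.0296;  (2·δa/a)² = (2×0.0342)² = 0.00469
δQ/Q = √(0.132) = 0.364
Q = 1.94e+14, so δQ = 0.364 × 1.94e+14 = 7.04e+13.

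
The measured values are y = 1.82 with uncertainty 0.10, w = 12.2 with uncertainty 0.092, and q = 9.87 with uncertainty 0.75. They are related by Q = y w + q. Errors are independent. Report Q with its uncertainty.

32.1 ± 1.44

Let p = y·w = 22.2. δp/p = √((1·δy/y)² + (1·δw/w)²) = √(0.00302 + 5.69e-05) = 0.0555, so δp = 1.23.
Q = p + q: δQ = √(δp² + δq²) = √(1.52 + 0.562) = 1.44
Q = 32.1.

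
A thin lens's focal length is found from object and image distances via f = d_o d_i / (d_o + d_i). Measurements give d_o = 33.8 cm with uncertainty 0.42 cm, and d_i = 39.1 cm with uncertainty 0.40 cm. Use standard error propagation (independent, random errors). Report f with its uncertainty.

∂f/∂d_o = (d_i/(d_o+d_i))² = 0.288;  ∂f/∂d_i = (d_o/(d_o+d_i))² = 0.215
δf = √((∂f/∂d_o · δd_o)² + (∂f/∂d_i · δd_i)²) = √(0.0146 + 0.00739) = 0.148 cm
f = 18.1 cm.

18.1 ± 0.148 cm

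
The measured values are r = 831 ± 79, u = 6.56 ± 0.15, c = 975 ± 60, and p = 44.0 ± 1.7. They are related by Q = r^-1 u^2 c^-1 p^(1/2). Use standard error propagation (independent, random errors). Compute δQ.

Relative error in a monomial: (δQ/Q)² = Σ (nᵢ · δxᵢ/xᵢ)².
  (-1·δr/r)² = (-1×0.0951)² = 0.00904;  (2·δu/u)² = (2×0.0229)² = 0.00209;  (-1·δc/c)² = (-1×0.0615)² = 0.00379;  (½·δp/p)² = (0.5×0.0386)² = 0.000373
δQ/Q = √(0.0153) = 0.124
Q = 0.000352, so δQ = 0.124 × 0.000352 = 4.36e-05.

4.36e-05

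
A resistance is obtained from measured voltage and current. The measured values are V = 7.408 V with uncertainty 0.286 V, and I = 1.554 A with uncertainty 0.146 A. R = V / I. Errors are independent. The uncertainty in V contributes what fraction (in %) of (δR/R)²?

14.4%

(δR/R)² = (1·δV/V)² + (-1·δI/I)²
  V term: (1×0.0386)² = 0.00149
  I term: (-1×0.0940)² = 0.00883
Total = 0.0103. Share from V = 0.00149/0.0103 = 0.144.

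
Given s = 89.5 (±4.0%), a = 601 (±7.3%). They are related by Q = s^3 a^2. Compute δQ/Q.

0.189

Products/powers → add relative errors in quadrature, weighted by exponent:
  (3·δs/s)² = (3×0.0400)² = 0.0144;  (2·δa/a)² = (2×0.0730)² = 0.0213
δQ/Q = √(0.0357) = 0.189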